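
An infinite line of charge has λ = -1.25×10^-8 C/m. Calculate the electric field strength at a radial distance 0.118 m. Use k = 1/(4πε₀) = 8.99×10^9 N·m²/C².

Choose a coaxial cylinder of radius r = 0.118 m (arbitrary length L) as the Gaussian surface.
Q_enc = λL, so λ_enc = -1.25×10^-8 C/m.
Since E is radial and uniform over the curved surface, Φ = E·2πrL = Q_enc/ε₀ = λ_enc L/ε₀.
E = 2k|λ_enc|/r = 2(8.99×10^9)(1.25×10^-8)/(0.118) = 1.90e3 N/C.

E ≈ 1.90e3 N/C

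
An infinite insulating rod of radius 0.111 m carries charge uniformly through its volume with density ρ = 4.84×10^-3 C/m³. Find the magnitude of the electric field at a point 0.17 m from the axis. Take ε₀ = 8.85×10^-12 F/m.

E ≈ 1.98×10^7 N/C

Choose a coaxial cylinder of radius r = 0.17 m (arbitrary length L) as the Gaussian surface (r > 0.111 m, full cross-section enclosed).
λ_enc = ρ·πR² = (4.84e-3)π(0.111)² = 1.873e-4 C/m.
By Gauss's law (flux through the curved wall only), E·2πrL = λ_enc L/ε₀.
E = |λ_enc|/(2πε₀r) = (1.873e-4)/(2π·8.85×10^-12·0.17) = 1.98e7 N/C.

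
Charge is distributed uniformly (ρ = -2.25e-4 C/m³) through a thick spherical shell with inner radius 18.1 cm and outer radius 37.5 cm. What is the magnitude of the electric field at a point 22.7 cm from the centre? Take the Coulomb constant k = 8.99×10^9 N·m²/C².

Take a concentric spherical Gaussian surface of radius r = 22.7 cm (within the shell material, 18.1 cm < r < 37.5 cm).
Enclosed charge is the volume from a to r: Q_enc = (4π/3)ρ(r³ − a³) = -5.436×10^-6 C.
Gauss's law: E·4πr² = Q_enc/ε₀.
E = k|Q_enc|/r² = (8.99×10^9)(5.436e-6)/(0.227)² = 9.48e5 N/C.

|E| ≈ 9.48×10^5 V/m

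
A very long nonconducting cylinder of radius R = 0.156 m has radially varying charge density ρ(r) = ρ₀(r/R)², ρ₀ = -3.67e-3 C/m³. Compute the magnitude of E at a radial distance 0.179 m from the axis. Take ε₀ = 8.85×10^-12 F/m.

E = 1.41e7 N/C

Take a coaxial cylindrical Gaussian surface of radius r = 0.179 m and length L (r > R, full charge per length enclosed).
λ_enc = 2π ∫₀^R ρ₀(r'/R)^2 r' dr' = 2πρ₀R²/4 = -1.403e-4 C/m.
By Gauss's law (flux through the curved wall only), E·2πrL = λ_enc L/ε₀.
E = |λ_enc|/(2πε₀r) = (1.403×10^-4)/(2π·8.85×10^-12·0.179) = 1.41e7 N/C.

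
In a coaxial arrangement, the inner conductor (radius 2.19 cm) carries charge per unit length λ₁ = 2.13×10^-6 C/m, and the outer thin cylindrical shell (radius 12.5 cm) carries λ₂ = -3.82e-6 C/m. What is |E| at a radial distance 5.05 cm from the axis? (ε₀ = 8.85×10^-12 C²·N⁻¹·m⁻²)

E ≈ 7.59×10^5 N/C

Choose a coaxial cylinder of radius r = 5.05 cm (arbitrary length L) as the Gaussian surface (between the conductors, 2.19 cm < r < 12.5 cm).
Only the inner wire is enclosed; the outer shell contributes nothing inside itself. λ_enc = λ₁ = 2.13×10^-6 C/m.
By Gauss's law (flux through the curved wall only), E·2πrL = λ_enc L/ε₀.
E = |λ_enc|/(2πε₀r) = (2.13×10^-6)/(2π·8.85×10^-12·0.0505) = 7.59×10^5 N/C.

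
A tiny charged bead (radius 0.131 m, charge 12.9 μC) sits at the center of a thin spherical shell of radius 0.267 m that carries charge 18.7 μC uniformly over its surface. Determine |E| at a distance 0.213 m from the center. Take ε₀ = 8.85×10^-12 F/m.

Take a concentric spherical Gaussian surface of radius r = 0.213 m (between the bodies, 0.131 m < r < 0.267 m).
The shell at 0.267 m lies outside the Gaussian surface, so Q_enc = 12.9 μC = 1.29e-5 C.
Since E is radial and uniform over the Gaussian sphere, Φ = E·4πr² = Q_enc/ε₀.
E = |Q_enc|/(4πε₀r²) = (1.29×10^-5)/(4π·8.85×10^-12·(0.213)²) = 2.56×10^6 N/C.

|E| ≈ 2.56×10^6 N/C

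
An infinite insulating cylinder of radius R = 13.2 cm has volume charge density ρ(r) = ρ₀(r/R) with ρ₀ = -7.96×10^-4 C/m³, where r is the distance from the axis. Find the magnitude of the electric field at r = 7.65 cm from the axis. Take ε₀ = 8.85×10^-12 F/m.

|E| = 1.33×10^6 N/C

Choose a coaxial cylinder of radius r = 7.65 cm (arbitrary length L) as the Gaussian surface (r < R).
Integrating ρ over the cross-section to radius r: λ_enc = (2πρ₀/R) ∫₀^r r'^2 dr' = 2πρ₀ r^3/(3·R) = -5.654×10^-6 C/m.
Since E is radial and uniform over the curved surface, Φ = E·2πrL = Q_enc/ε₀ = λ_enc L/ε₀.
E = |λ_enc|/(2πε₀r) = (5.654×10^-6)/(2π·8.85×10^-12·0.0765) = 1.33×10^6 N/C.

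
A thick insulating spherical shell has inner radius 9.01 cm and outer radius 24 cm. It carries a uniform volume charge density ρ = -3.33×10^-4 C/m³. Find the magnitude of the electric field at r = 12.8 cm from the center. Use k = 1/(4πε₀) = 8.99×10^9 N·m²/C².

1.05×10^6 N/C

By spherical symmetry E is radial; choose a Gaussian sphere of radius r = 12.8 cm (within the shell material, 9.01 cm < r < 24 cm).
Enclosed charge is the volume from a to r: Q_enc = (4π/3)ρ(r³ − a³) = -1.905e-6 C.
By Gauss's law, ∮E·dA = E·4πr² = Q_enc/ε₀.
E = k|Q_enc|/r² = (8.99×10^9)(1.905e-6)/(0.128)² = 1.05×10^6 N/C.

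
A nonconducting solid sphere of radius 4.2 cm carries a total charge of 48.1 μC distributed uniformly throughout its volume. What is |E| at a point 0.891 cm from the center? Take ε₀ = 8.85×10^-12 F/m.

|E| = 5.20e7 N/C

Symmetry ⇒ E = E(r) r̂. Gaussian sphere of radius r = 0.891 cm (r < R).
For a uniform sphere the enclosed fraction is (r/R)³, so Q_enc = (48.1 μC)(0.00891/0.042)³ = 4.592×10^-7 C.
By Gauss's law, ∮E·dA = E·4πr² = Q_enc/ε₀.
E = |Q_enc|/(4πε₀r²) = (4.592×10^-7)/(4π·8.85×10^-12·(0.00891)²) = 5.20e7 N/C.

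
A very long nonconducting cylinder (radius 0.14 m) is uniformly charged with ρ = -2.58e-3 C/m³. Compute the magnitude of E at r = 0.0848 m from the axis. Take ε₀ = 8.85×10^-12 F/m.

Take a coaxial cylindrical Gaussian surface of radius r = 0.0848 m and length L (r < R).
Charge inside radius r per length L is ρ·πr²·L, so λ_enc = ρπr² = -5.829×10^-5 C/m.
Gauss's law: E·2πrL = λ_enc L/ε₀.
E = |λ_enc|/(2πε₀r) = (5.829×10^-5)/(2π·8.85×10^-12·0.0848) = 1.24×10^7 N/C.

1.24×10^7 N/C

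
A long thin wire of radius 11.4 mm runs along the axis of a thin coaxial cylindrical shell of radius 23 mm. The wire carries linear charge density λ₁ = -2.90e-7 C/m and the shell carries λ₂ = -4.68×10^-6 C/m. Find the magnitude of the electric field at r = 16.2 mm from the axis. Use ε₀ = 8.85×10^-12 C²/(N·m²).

Choose a coaxial cylinder of radius r = 16.2 mm (arbitrary length L) as the Gaussian surface (between the conductors, 11.4 mm < r < 23 mm).
Only the inner wire is enclosed; the outer shell contributes nothing inside itself. λ_enc = λ₁ = -2.90×10^-7 C/m.
By Gauss's law (flux through the curved wall only), E·2πrL = λ_enc L/ε₀.
E = |λ_enc|/(2πε₀r) = (2.90e-7)/(2π·8.85×10^-12·0.0162) = 3.22e5 N/C.

E = 3.22e5 N/C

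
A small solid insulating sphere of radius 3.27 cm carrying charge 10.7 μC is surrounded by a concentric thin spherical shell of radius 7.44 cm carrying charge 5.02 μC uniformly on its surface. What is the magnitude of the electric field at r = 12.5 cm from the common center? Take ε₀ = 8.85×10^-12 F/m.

Take a concentric spherical Gaussian surface of radius r = 12.5 cm (r > 7.44 cm, enclosing both).
Q_enc = (10.7 μC) + (5.02 μC) = 1.572×10^-5 C.
By Gauss's law, ∮E·dA = E·4πr² = Q_enc/ε₀.
E = |Q_enc|/(4πε₀r²) = (1.572×10^-5)/(4π·8.85×10^-12·(0.125)²) = 9.05×10^6 N/C.

E = 9.05e6 V/m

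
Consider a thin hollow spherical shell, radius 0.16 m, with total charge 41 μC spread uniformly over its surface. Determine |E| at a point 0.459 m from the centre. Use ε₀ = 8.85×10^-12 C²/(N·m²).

E ≈ 1.75e6 N/C

Use a concentric Gaussian sphere at r = 0.459 m (r > 0.16 m).
The entire shell is enclosed: Q_enc = 4.10e-5 C.
Gauss's law: E·4πr² = Q_enc/ε₀.
E = |Q_enc|/(4πε₀r²) = (4.10×10^-5)/(4π·8.85×10^-12·(0.459)²) = 1.75e6 N/C.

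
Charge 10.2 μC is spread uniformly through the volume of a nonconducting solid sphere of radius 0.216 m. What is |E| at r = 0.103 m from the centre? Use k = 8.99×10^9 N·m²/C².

By spherical symmetry E is radial; choose a Gaussian sphere of radius r = 0.103 m (r < R).
Only the charge within r is enclosed: Q_enc = Q·(r/R)³ = (10.2 μC)·(0.103 m/0.216 m)³ = 1.106e-6 C.
Applying ∮E·dA = Q_enc/ε₀ with Φ = E(4πr²):
E = k|Q_enc|/r² = (8.99×10^9)(1.106×10^-6)/(0.103)² = 9.37×10^5 N/C.

9.37e5 N/C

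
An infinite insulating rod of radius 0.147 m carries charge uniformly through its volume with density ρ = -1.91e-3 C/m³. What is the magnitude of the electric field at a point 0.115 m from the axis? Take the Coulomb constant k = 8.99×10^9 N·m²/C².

By cylindrical symmetry E is radial; use a coaxial Gaussian cylinder of radius 0.115 m and length L (r < R).
Enclosed charge per unit length: λ_enc = ρ·πr² = (-1.91e-3)π(0.115)² = -7.936×10^-5 C/m.
Since E is radial and uniform over the curved surface, Φ = E·2πrL = Q_enc/ε₀ = λ_enc L/ε₀.
E = 2k|λ_enc|/r = 2(8.99×10^9)(7.936×10^-5)/(0.115) = 1.24×10^7 N/C.

1.24e7 N/C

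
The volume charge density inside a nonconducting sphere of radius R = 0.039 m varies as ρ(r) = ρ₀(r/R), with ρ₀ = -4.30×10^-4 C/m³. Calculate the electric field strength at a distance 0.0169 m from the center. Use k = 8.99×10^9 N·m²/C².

Use a concentric Gaussian sphere at r = 0.0169 m (r < R).
Q_enc = ∫₀^r ρ(r')·4πr'² dr' = (4πρ₀/R) ∫₀^r r'^3 dr' = 4πρ₀ r^4/(4·R) = -2.826×10^-9 C.
Since E is radial and uniform over the Gaussian sphere, Φ = E·4πr² = Q_enc/ε₀.
E = k|Q_enc|/r² = (8.99×10^9)(2.826e-9)/(0.0169)² = 8.89e4 N/C.

E ≈ 8.89e4 V/m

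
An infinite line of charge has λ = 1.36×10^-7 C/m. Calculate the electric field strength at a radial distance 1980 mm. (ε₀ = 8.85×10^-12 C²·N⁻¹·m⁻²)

|E| = 1.24×10^3 N/C

Take a coaxial cylindrical Gaussian surface of radius r = 1980 mm and length L.
Q_enc = λL, so λ_enc = 1.36×10^-7 C/m.
Applying ∮E·dA = Q_enc/ε₀ with the end caps contributing no flux:
E = |λ_enc|/(2πε₀r) = (1.36e-7)/(2π·8.85×10^-12·1.98) = 1.24e3 N/C.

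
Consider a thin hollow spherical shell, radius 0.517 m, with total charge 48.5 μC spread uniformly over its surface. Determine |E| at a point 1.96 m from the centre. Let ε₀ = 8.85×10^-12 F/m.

1.14e5 N/C

Use a concentric Gaussian sphere at r = 1.96 m (r > 0.517 m).
The entire shell is enclosed: Q_enc = 4.85e-5 C.
Applying ∮E·dA = Q_enc/ε₀ with Φ = E(4πr²):
E = |Q_enc|/(4πε₀r²) = (4.85e-5)/(4π·8.85×10^-12·(1.96)²) = 1.14×10^5 N/C.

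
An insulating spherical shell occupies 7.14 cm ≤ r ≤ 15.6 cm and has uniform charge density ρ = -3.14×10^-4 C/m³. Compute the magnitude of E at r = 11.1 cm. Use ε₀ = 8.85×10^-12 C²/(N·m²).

By spherical symmetry E is radial; choose a Gaussian sphere of radius r = 11.1 cm (within the shell material, 7.14 cm < r < 15.6 cm).
Enclosed charge is the volume from a to r: Q_enc = (4π/3)ρ(r³ − a³) = -1.32×10^-6 C.
Applying ∮E·dA = Q_enc/ε₀ with Φ = E(4πr²):
E = |Q_enc|/(4πε₀r²) = (1.32e-6)/(4π·8.85×10^-12·(0.111)²) = 9.63×10^5 N/C.

|E| ≈ 9.63×10^5 V/m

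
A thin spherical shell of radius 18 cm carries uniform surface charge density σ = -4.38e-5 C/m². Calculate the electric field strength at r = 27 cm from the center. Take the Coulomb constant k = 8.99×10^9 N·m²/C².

E = 2.20e6 N/C

By spherical symmetry E is radial; choose a Gaussian sphere of radius r = 27 cm (r > 18 cm).
The entire shell is enclosed: Q_enc = σ·4πR² = (-4.38×10^-5)·4π·(0.18)² = -1.783×10^-5 C.
Since E is radial and uniform over the Gaussian sphere, Φ = E·4πr² = Q_enc/ε₀.
E = k|Q_enc|/r² = (8.99×10^9)(1.783×10^-5)/(0.27)² = 2.20e6 N/C.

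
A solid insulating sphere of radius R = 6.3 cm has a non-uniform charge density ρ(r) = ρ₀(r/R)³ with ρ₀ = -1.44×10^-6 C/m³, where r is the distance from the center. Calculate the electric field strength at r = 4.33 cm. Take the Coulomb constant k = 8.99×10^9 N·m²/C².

|E| = 381 V/m

Use a concentric Gaussian sphere at r = 4.33 cm (r < R).
Q_enc = ∫₀^r ρ(r')·4πr'² dr' = (4πρ₀/R³) ∫₀^r r'^5 dr' = 4πρ₀ r^6/(6·R³) = -7.949e-11 C.
Applying ∮E·dA = Q_enc/ε₀ with Φ = E(4πr²):
E = k|Q_enc|/r² = (8.99×10^9)(7.949e-11)/(0.0433)² = 381 N/C.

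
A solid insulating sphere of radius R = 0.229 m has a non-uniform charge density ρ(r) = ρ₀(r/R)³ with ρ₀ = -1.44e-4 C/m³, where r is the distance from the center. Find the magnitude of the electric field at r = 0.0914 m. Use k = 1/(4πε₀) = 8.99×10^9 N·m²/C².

|E| = 1.58×10^4 N/C

By spherical symmetry E is radial; choose a Gaussian sphere of radius r = 0.0914 m (r < R).
Q_enc = ∫₀^r ρ(r')·4πr'² dr' = (4πρ₀/R³) ∫₀^r r'^5 dr' = 4πρ₀ r^6/(6·R³) = -1.464×10^-8 C.
Gauss's law: E·4πr² = Q_enc/ε₀.
E = k|Q_enc|/r² = (8.99×10^9)(1.464×10^-8)/(0.0914)² = 1.58×10^4 N/C.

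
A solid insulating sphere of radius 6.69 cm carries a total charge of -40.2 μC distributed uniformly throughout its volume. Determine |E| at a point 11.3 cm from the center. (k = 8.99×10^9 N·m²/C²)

|E| = 2.83×10^7 N/C

Symmetry ⇒ E = E(r) r̂. Gaussian sphere of radius r = 11.3 cm (r > R, so the entire charge is enclosed).
Q_enc = -40.2 μC = -4.02×10^-5 C.
Applying ∮E·dA = Q_enc/ε₀ with Φ = E(4πr²):
E = k|Q_enc|/r² = (8.99×10^9)(4.02e-5)/(0.113)² = 2.83×10^7 N/C.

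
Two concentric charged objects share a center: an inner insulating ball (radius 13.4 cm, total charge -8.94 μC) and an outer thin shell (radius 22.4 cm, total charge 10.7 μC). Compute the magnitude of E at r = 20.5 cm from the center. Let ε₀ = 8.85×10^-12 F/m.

Symmetry ⇒ E = E(r) r̂. Gaussian sphere of radius r = 20.5 cm (between the bodies, 13.4 cm < r < 22.4 cm).
Only the inner charge is enclosed; the outer shell contributes nothing inside itself. Q_enc = -8.94 μC = -8.94×10^-6 C.
Applying ∮E·dA = Q_enc/ε₀ with Φ = E(4πr²):
E = |Q_enc|/(4πε₀r²) = (8.94×10^-6)/(4π·8.85×10^-12·(0.205)²) = 1.91e6 N/C.

1.91e6 N/C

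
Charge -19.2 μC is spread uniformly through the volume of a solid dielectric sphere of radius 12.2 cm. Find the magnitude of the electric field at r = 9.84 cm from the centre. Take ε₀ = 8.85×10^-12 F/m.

By spherical symmetry E is radial; choose a Gaussian sphere of radius r = 9.84 cm (r < R).
For a uniform sphere the enclosed fraction is (r/R)³, so Q_enc = (-19.2 μC)(0.0984/0.122)³ = -1.007×10^-5 C.
By Gauss's law, ∮E·dA = E·4πr² = Q_enc/ε₀.
E = |Q_enc|/(4πε₀r²) = (1.007×10^-5)/(4π·8.85×10^-12·(0.0984)²) = 9.36×10^6 N/C.

|E| = 9.36e6 N/C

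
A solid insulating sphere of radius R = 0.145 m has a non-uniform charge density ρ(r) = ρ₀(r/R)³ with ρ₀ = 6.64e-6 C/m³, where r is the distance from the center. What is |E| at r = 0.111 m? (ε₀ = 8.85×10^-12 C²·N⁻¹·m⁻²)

Take a concentric spherical Gaussian surface of radius r = 0.111 m (r < R).
Q_enc = ∫₀^r ρ(r')·4πr'² dr' = (4πρ₀/R³) ∫₀^r r'^5 dr' = 4πρ₀ r^6/(6·R³) = 8.532e-9 C.
Gauss's law: E·4πr² = Q_enc/ε₀.
E = |Q_enc|/(4πε₀r²) = (8.532×10^-9)/(4π·8.85×10^-12·(0.111)²) = 6.23e3 N/C.

6.23×10^3 N/C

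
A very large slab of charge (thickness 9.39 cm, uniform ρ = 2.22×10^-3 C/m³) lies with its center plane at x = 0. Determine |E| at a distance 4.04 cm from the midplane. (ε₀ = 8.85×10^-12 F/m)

|E| ≈ 1.01×10^7 N/C

By symmetry E is perpendicular to the slab. A Gaussian pillbox from −4.04 cm to +4.04 cm (face area A) lies entirely within the slab.
Q_enc = ρ·(2x)·A and flux = 2EA, so 2EA = 2ρxA/ε₀ ⇒ E = |ρ|x/ε₀.
E = (2.22e-3)(0.0404)/(8.85×10^-12) = 1.01×10^7 N/C.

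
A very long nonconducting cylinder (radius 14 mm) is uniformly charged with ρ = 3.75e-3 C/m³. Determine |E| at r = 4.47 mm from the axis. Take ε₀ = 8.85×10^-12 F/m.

By cylindrical symmetry E is radial; use a coaxial Gaussian cylinder of radius 4.47 mm and length L (r < R).
Enclosed charge per unit length: λ_enc = ρ·πr² = (3.75×10^-3)π(0.00447)² = 2.354×10^-7 C/m.
Gauss's law: E·2πrL = λ_enc L/ε₀.
E = |λ_enc|/(2πε₀r) = (2.354e-7)/(2π·8.85×10^-12·0.00447) = 9.47×10^5 N/C.

9.47e5 V/m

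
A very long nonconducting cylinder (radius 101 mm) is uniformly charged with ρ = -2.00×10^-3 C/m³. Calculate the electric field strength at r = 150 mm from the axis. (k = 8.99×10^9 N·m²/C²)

Coaxial Gaussian cylinder, radius r = 150 mm, length L (r > 101 mm, full cross-section enclosed).
λ_enc = ρ·πR² = (-2.00×10^-3)π(0.101)² = -6.409×10^-5 C/m.
Applying ∮E·dA = Q_enc/ε₀ with the end caps contributing no flux:
E = 2k|λ_enc|/r = 2(8.99×10^9)(6.409×10^-5)/(0.15) = 7.68×10^6 N/C.

E ≈ 7.68×10^6 N/C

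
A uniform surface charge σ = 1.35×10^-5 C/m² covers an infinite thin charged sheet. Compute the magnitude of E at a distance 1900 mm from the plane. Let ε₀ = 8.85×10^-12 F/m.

The symmetry is planar: E is normal to the sheet and the same magnitude on both sides. Take a pillbox straddling the sheet with end-cap area A.
Flux Φ = 2EA and Q_enc = σA, so 2EA = σA/ε₀ ⇒ E = |σ|/(2ε₀), independent of distance.
E = |σ|/(2ε₀) = (1.35×10^-5)/(2·8.85×10^-12) = 7.63×10^5 N/C.

E ≈ 7.63×10^5 V/m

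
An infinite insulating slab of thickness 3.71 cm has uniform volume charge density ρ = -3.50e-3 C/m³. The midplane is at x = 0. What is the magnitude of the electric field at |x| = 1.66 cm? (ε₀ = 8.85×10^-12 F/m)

|E| ≈ 6.56×10^6 V/m

By symmetry E is perpendicular to the slab. A Gaussian pillbox from −1.66 cm to +1.66 cm (face area A) lies entirely within the slab.
Q_enc = ρ·(2x)·A and flux = 2EA, so 2EA = 2ρxA/ε₀ ⇒ E = |ρ|x/ε₀.
E = (3.50×10^-3)(0.0166)/(8.85×10^-12) = 6.56×10^6 N/C.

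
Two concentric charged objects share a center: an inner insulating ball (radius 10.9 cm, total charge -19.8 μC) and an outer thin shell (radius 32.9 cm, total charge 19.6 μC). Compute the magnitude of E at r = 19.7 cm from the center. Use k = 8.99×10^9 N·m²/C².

Use a concentric Gaussian sphere at r = 19.7 cm (between the bodies, 10.9 cm < r < 32.9 cm).
Only the inner charge is enclosed; the outer shell contributes nothing inside itself. Q_enc = -19.8 μC = -1.98e-5 C.
Since E is radial and uniform over the Gaussian sphere, Φ = E·4πr² = Q_enc/ε₀.
E = k|Q_enc|/r² = (8.99×10^9)(1.98e-5)/(0.197)² = 4.59×10^6 N/C.

4.59e6 N/C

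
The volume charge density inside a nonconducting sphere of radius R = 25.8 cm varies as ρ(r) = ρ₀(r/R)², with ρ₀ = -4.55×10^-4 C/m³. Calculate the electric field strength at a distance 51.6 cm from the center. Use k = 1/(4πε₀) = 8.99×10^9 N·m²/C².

Use a concentric Gaussian sphere at r = 51.6 cm (r > R, all charge enclosed).
Q_enc = 4π ∫₀^R ρ₀(r'/R)^2 r'² dr' = 4πρ₀R³/5 = -1.964×10^-5 C.
Applying ∮E·dA = Q_enc/ε₀ with Φ = E(4πr²):
E = k|Q_enc|/r² = (8.99×10^9)(1.964e-5)/(0.516)² = 6.63×10^5 N/C.

6.63e5 N/C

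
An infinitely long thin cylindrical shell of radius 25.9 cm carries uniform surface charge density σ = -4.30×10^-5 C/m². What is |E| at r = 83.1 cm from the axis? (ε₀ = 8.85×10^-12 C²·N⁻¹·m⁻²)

Choose a coaxial cylinder of radius r = 83.1 cm (arbitrary length L) as the Gaussian surface (r > 25.9 cm).
The whole shell is enclosed: λ_enc = σ·2πR = (-4.30×10^-5)·2π·(0.259) = -6.998×10^-5 C/m.
Gauss's law: E·2πrL = λ_enc L/ε₀.
E = |λ_enc|/(2πε₀r) = (6.998e-5)/(2π·8.85×10^-12·0.831) = 1.51×10^6 N/C.

E = 1.51e6 V/m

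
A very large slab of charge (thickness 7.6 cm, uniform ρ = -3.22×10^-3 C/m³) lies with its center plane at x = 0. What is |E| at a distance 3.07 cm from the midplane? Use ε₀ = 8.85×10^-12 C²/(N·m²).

E ≈ 1.12×10^7 V/m

By symmetry E is perpendicular to the slab. A Gaussian pillbox from −3.07 cm to +3.07 cm (face area A) lies entirely within the slab.
Q_enc = ρ·(2x)·A and flux = 2EA, so 2EA = 2ρxA/ε₀ ⇒ E = |ρ|x/ε₀.
E = (3.22e-3)(0.0307)/(8.85×10^-12) = 1.12×10^7 N/C.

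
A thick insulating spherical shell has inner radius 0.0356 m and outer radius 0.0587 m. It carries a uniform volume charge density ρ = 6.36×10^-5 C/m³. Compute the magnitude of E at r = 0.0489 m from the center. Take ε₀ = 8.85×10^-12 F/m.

By spherical symmetry E is radial; choose a Gaussian sphere of radius r = 0.0489 m (within the shell material, 0.0356 m < r < 0.0587 m).
Enclosed charge is the volume from a to r: Q_enc = (4π/3)ρ(r³ − a³) = 1.913e-8 C.
By Gauss's law, ∮E·dA = E·4πr² = Q_enc/ε₀.
E = |Q_enc|/(4πε₀r²) = (1.913e-8)/(4π·8.85×10^-12·(0.0489)²) = 7.19×10^4 N/C.

E = 7.19×10^4 V/m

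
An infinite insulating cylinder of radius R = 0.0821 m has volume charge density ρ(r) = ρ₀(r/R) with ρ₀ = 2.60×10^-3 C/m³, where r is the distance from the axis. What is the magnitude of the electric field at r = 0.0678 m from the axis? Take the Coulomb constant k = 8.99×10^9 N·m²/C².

|E| ≈ 5.48×10^6 N/C

Take a coaxial cylindrical Gaussian surface of radius r = 0.0678 m and length L (r < R).
Integrating ρ over the cross-section to radius r: λ_enc = (2πρ₀/R) ∫₀^r r'^2 dr' = 2πρ₀ r^3/(3·R) = 2.067×10^-5 C/m.
Applying ∮E·dA = Q_enc/ε₀ with the end caps contributing no flux:
E = 2k|λ_enc|/r = 2(8.99×10^9)(2.067e-5)/(0.0678) = 5.48e6 N/C.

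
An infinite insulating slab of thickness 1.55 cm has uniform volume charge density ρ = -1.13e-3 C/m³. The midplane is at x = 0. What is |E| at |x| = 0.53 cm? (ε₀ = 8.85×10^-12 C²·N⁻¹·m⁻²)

|E| = 6.77×10^5 N/C

By symmetry E is perpendicular to the slab. A Gaussian pillbox from −0.53 cm to +0.53 cm (face area A) lies entirely within the slab.
Q_enc = ρ·(2x)·A and flux = 2EA, so 2EA = 2ρxA/ε₀ ⇒ E = |ρ|x/ε₀.
E = (1.13e-3)(0.0053)/(8.85×10^-12) = 6.77×10^5 N/C.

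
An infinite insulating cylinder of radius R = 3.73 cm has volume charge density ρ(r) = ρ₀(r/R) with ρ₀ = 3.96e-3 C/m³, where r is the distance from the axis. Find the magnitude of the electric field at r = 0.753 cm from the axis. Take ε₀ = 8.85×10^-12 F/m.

Choose a coaxial cylinder of radius r = 0.753 cm (arbitrary length L) as the Gaussian surface (r < R).
Integrating ρ over the cross-section to radius r: λ_enc = (2πρ₀/R) ∫₀^r r'^2 dr' = 2πρ₀ r^3/(3·R) = 9.494×10^-8 C/m.
Since E is radial and uniform over the curved surface, Φ = E·2πrL = Q_enc/ε₀ = λ_enc L/ε₀.
E = |λ_enc|/(2πε₀r) = (9.494×10^-8)/(2π·8.85×10^-12·0.00753) = 2.27×10^5 N/C.

E = 2.27×10^5 N/C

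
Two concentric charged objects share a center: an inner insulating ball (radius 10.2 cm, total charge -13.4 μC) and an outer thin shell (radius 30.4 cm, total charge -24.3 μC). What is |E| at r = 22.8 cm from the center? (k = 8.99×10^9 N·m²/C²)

2.32×10^6 N/C

Take a concentric spherical Gaussian surface of radius r = 22.8 cm (between the bodies, 10.2 cm < r < 30.4 cm).
The shell at 30.4 cm lies outside the Gaussian surface, so Q_enc = -13.4 μC = -1.34×10^-5 C.
Since E is radial and uniform over the Gaussian sphere, Φ = E·4πr² = Q_enc/ε₀.
E = k|Q_enc|/r² = (8.99×10^9)(1.34×10^-5)/(0.228)² = 2.32×10^6 N/C.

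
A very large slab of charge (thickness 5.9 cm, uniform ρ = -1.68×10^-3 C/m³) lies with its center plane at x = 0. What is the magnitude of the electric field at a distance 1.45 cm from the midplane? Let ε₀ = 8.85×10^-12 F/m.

By symmetry E is perpendicular to the slab. A Gaussian pillbox from −1.45 cm to +1.45 cm (face area A) lies entirely within the slab.
Q_enc = ρ·(2x)·A and flux = 2EA, so 2EA = 2ρxA/ε₀ ⇒ E = |ρ|x/ε₀.
E = (1.68e-3)(0.0145)/(8.85×10^-12) = 2.75e6 N/C.

|E| ≈ 2.75×10^6 V/m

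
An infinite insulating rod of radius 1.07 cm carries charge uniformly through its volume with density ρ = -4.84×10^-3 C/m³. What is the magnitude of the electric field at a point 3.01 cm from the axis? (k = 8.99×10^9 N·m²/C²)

E ≈ 1.04e6 V/m

Coaxial Gaussian cylinder, radius r = 3.01 cm, length L (r > 1.07 cm, full cross-section enclosed).
λ_enc = ρ·πR² = (-4.84×10^-3)π(0.0107)² = -1.741×10^-6 C/m.
Applying ∮E·dA = Q_enc/ε₀ with the end caps contributing no flux:
E = 2k|λ_enc|/r = 2(8.99×10^9)(1.741e-6)/(0.0301) = 1.04×10^6 N/C.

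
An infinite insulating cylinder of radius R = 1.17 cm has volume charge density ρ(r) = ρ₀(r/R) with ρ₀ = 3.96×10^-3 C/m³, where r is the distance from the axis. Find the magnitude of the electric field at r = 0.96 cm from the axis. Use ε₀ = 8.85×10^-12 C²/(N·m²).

Coaxial Gaussian cylinder, radius r = 0.96 cm, length L (r < R).
Integrating ρ over the cross-section to radius r: λ_enc = (2πρ₀/R) ∫₀^r r'^2 dr' = 2πρ₀ r^3/(3·R) = 6.272×10^-7 C/m.
Applying ∮E·dA = Q_enc/ε₀ with the end caps contributing no flux:
E = |λ_enc|/(2πε₀r) = (6.272e-7)/(2π·8.85×10^-12·0.0096) = 1.17×10^6 N/C.

E ≈ 1.17×10^6 V/m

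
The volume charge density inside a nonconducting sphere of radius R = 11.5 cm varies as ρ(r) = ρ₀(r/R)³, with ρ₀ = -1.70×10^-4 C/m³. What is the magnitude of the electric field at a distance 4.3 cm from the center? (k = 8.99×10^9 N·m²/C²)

Use a concentric Gaussian sphere at r = 4.3 cm (r < R).
Integrate the density: Q_enc = 4π ∫₀^r ρ₀(r'/R)^3 r'² dr' = 4πρ₀ r^6/(6·R³) = -1.48×10^-9 C.
By Gauss's law, ∮E·dA = E·4πr² = Q_enc/ε₀.
E = k|Q_enc|/r² = (8.99×10^9)(1.48×10^-9)/(0.043)² = 7.20×10^3 N/C.

7.20×10^3 N/C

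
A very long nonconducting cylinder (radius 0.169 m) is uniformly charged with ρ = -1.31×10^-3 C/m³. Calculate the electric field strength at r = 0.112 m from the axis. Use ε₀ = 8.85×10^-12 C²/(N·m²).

8.29e6 N/C

Coaxial Gaussian cylinder, radius r = 0.112 m, length L (r < R).
Charge inside radius r per length L is ρ·πr²·L, so λ_enc = ρπr² = -5.162e-5 C/m.
Since E is radial and uniform over the curved surface, Φ = E·2πrL = Q_enc/ε₀ = λ_enc L/ε₀.
E = |λ_enc|/(2πε₀r) = (5.162e-5)/(2π·8.85×10^-12·0.112) = 8.29e6 N/C.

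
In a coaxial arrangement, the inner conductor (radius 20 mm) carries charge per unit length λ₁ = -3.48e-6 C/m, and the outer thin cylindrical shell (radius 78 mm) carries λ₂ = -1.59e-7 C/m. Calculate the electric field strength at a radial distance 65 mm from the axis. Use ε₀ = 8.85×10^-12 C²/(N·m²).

By cylindrical symmetry E is radial; use a coaxial Gaussian cylinder of radius 65 mm and length L (between the conductors, 20 mm < r < 78 mm).
Only the inner wire is enclosed; the outer shell contributes nothing inside itself. λ_enc = λ₁ = -3.48×10^-6 C/m.
By Gauss's law (flux through the curved wall only), E·2πrL = λ_enc L/ε₀.
E = |λ_enc|/(2πε₀r) = (3.48×10^-6)/(2π·8.85×10^-12·0.065) = 9.63×10^5 N/C.

E ≈ 9.63×10^5 N/C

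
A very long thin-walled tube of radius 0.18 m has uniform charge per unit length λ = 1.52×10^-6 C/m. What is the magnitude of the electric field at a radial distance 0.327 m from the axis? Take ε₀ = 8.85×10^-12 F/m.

|E| ≈ 8.36×10^4 N/C

Coaxial Gaussian cylinder, radius r = 0.327 m, length L (r > 0.18 m).
The full line charge is enclosed: λ_enc = 1.52×10^-6 C/m.
Gauss's law: E·2πrL = λ_enc L/ε₀.
E = |λ_enc|/(2πε₀r) = (1.52e-6)/(2π·8.85×10^-12·0.327) = 8.36e4 N/C.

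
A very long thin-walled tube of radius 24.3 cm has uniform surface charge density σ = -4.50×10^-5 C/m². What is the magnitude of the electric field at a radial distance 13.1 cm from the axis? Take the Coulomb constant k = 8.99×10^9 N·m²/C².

Choose a coaxial cylinder of radius r = 13.1 cm (arbitrary length L) as the Gaussian surface (r < 24.3 cm, inside the shell).
No charge is enclosed, so Gauss's law gives E·2πrL = 0 ⇒ E = 0.

E = 0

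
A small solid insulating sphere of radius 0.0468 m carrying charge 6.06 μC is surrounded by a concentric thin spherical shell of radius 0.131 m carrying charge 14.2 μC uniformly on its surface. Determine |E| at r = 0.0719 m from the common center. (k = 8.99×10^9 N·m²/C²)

E ≈ 1.05×10^7 N/C

Use a concentric Gaussian sphere at r = 0.0719 m (between the bodies, 0.0468 m < r < 0.131 m).
The shell at 0.131 m lies outside the Gaussian surface, so Q_enc = 6.06 μC = 6.06e-6 C.
Applying ∮E·dA = Q_enc/ε₀ with Φ = E(4πr²):
E = k|Q_enc|/r² = (8.99×10^9)(6.06×10^-6)/(0.0719)² = 1.05×10^7 N/C.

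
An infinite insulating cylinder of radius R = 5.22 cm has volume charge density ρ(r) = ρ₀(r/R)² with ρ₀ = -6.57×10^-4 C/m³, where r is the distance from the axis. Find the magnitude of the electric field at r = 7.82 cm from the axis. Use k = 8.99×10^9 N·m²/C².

Take a coaxial cylindrical Gaussian surface of radius r = 7.82 cm and length L (r > R, full charge per length enclosed).
λ_enc = 2π ∫₀^R ρ₀(r'/R)^2 r' dr' = 2πρ₀R²/4 = -2.812×10^-6 C/m.
Since E is radial and uniform over the curved surface, Φ = E·2πrL = Q_enc/ε₀ = λ_enc L/ε₀.
E = 2k|λ_enc|/r = 2(8.99×10^9)(2.812×10^-6)/(0.0782) = 6.47e5 N/C.

E ≈ 6.47e5 N/C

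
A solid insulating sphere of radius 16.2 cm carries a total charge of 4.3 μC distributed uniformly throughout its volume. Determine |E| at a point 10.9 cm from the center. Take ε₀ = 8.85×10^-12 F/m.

|E| ≈ 9.91e5 N/C

Use a concentric Gaussian sphere at r = 10.9 cm (r < R).
Only the charge within r is enclosed: Q_enc = Q·(r/R)³ = (4.3 μC)·(10.9 cm/16.2 cm)³ = 1.31×10^-6 C.
Applying ∮E·dA = Q_enc/ε₀ with Φ = E(4πr²):
E = |Q_enc|/(4πε₀r²) = (1.31e-6)/(4π·8.85×10^-12·(0.109)²) = 9.91e5 N/C.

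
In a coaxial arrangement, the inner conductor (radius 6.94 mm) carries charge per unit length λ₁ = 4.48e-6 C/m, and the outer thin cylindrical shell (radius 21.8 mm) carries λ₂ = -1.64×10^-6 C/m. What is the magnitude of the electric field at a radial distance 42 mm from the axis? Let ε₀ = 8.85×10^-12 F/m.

|E| ≈ 1.22e6 V/m

By cylindrical symmetry E is radial; use a coaxial Gaussian cylinder of radius 42 mm and length L (r > 21.8 mm, enclosing both).
λ_enc = λ₁ + λ₂ = (4.48×10^-6) + (-1.64×10^-6) = 2.84×10^-6 C/m.
Gauss's law: E·2πrL = λ_enc L/ε₀.
E = |λ_enc|/(2πε₀r) = (2.84×10^-6)/(2π·8.85×10^-12·0.042) = 1.22×10^6 N/C.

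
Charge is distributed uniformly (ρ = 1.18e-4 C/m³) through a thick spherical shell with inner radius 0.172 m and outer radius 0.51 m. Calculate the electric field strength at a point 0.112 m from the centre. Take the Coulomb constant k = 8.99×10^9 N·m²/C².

E = 0 (no enclosed charge)

By spherical symmetry E is radial; choose a Gaussian sphere of radius r = 0.112 m (r < 0.172 m, inside the empty cavity).
Q_enc = 0 (all charge lies at larger r); Gauss's law gives E = 0.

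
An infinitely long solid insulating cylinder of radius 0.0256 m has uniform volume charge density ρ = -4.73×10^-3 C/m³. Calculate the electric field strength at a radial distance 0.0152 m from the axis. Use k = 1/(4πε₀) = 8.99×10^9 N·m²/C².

E ≈ 4.06e6 V/m

Coaxial Gaussian cylinder, radius r = 0.0152 m, length L (r < R).
Enclosed charge per unit length: λ_enc = ρ·πr² = (-4.73e-3)π(0.0152)² = -3.433e-6 C/m.
Gauss's law: E·2πrL = λ_enc L/ε₀.
E = 2k|λ_enc|/r = 2(8.99×10^9)(3.433e-6)/(0.0152) = 4.06×10^6 N/C.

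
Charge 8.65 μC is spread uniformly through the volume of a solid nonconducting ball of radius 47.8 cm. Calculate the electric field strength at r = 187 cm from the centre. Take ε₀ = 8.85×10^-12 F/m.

By spherical symmetry E is radial; choose a Gaussian sphere of radius r = 187 cm (r > R, so the entire charge is enclosed).
Q_enc = 8.65 μC = 8.65×10^-6 C.
Gauss's law: E·4πr² = Q_enc/ε₀.
E = |Q_enc|/(4πε₀r²) = (8.65e-6)/(4π·8.85×10^-12·(1.87)²) = 2.22×10^4 N/C.

E = 2.22×10^4 V/m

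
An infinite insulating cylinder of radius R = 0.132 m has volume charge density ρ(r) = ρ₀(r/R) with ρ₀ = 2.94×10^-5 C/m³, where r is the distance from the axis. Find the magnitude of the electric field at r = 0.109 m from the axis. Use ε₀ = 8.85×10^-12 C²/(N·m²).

Choose a coaxial cylinder of radius r = 0.109 m (arbitrary length L) as the Gaussian surface (r < R).
λ_enc = ∫₀^r ρ(r')·2πr' dr' = (2πρ₀/R)·r^3/3 = 6.041×10^-7 C/m.
By Gauss's law (flux through the curved wall only), E·2πrL = λ_enc L/ε₀.
E = |λ_enc|/(2πε₀r) = (6.041×10^-7)/(2π·8.85×10^-12·0.109) = 9.97×10^4 N/C.

|E| = 9.97e4 N/C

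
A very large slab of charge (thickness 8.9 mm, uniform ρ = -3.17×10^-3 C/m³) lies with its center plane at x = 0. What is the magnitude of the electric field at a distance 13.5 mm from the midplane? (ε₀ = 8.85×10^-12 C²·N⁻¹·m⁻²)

The point |x| = 13.5 mm lies outside the slab (half-thickness 0.00445 m). A symmetric pillbox spanning the full slab encloses Q_enc = ρ·d·A.
Flux = 2EA ⇒ E = |ρ|d/(2ε₀), independent of distance outside.
E = (3.17e-3)(0.0089)/(2·8.85×10^-12) = 1.59×10^6 N/C.

|E| = 1.59×10^6 N/C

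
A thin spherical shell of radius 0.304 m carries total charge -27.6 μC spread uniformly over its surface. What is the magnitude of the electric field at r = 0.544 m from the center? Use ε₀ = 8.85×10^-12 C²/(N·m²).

8.39×10^5 V/m

By spherical symmetry E is radial; choose a Gaussian sphere of radius r = 0.544 m (r > 0.304 m).
The entire shell is enclosed: Q_enc = -2.76×10^-5 C.
Gauss's law: E·4πr² = Q_enc/ε₀.
E = |Q_enc|/(4πε₀r²) = (2.76×10^-5)/(4π·8.85×10^-12·(0.544)²) = 8.39e5 N/C.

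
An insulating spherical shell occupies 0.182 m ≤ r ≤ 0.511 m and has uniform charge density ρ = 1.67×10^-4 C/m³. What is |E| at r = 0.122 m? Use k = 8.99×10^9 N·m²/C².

E = 0 (no enclosed charge)

By spherical symmetry E is radial; choose a Gaussian sphere of radius r = 0.122 m (r < 0.182 m, inside the empty cavity).
Q_enc = 0 (all charge lies at larger r); Gauss's law gives E = 0.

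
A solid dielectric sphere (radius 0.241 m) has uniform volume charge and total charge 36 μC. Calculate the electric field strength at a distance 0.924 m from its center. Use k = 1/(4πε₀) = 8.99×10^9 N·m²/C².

E = 3.79×10^5 V/m

By spherical symmetry E is radial; choose a Gaussian sphere of radius r = 0.924 m (r > R, so the entire charge is enclosed).
Q_enc = 36 μC = 3.60×10^-5 C.
Applying ∮E·dA = Q_enc/ε₀ with Φ = E(4πr²):
E = k|Q_enc|/r² = (8.99×10^9)(3.60×10^-5)/(0.924)² = 3.79×10^5 N/C.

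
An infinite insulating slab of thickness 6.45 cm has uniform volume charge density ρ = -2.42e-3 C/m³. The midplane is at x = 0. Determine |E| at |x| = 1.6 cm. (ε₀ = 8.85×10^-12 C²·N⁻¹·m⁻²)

By symmetry E is perpendicular to the slab. A Gaussian pillbox from −1.6 cm to +1.6 cm (face area A) lies entirely within the slab.
Q_enc = ρ·(2x)·A and flux = 2EA, so 2EA = 2ρxA/ε₀ ⇒ E = |ρ|x/ε₀.
E = (2.42×10^-3)(0.016)/(8.85×10^-12) = 4.38×10^6 N/C.

|E| = 4.38e6 N/C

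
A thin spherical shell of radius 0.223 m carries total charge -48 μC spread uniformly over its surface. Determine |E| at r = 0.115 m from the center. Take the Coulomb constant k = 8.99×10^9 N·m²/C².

E = 0 (no enclosed charge)

By spherical symmetry E is radial; choose a Gaussian sphere of radius r = 0.115 m (inside the shell, r < 0.223 m).
All the charge is outside the Gaussian surface: Q_enc = 0, hence E = 0 everywhere inside the shell.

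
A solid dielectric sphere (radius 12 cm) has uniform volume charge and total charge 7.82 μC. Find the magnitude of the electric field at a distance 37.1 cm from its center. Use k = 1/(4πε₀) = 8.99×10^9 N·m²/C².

By spherical symmetry E is radial; choose a Gaussian sphere of radius r = 37.1 cm (r > R, so the entire charge is enclosed).
Q_enc = 7.82 μC = 7.82e-6 C.
Applying ∮E·dA = Q_enc/ε₀ with Φ = E(4πr²):
E = k|Q_enc|/r² = (8.99×10^9)(7.82e-6)/(0.371)² = 5.11×10^5 N/C.

E ≈ 5.11e5 N/C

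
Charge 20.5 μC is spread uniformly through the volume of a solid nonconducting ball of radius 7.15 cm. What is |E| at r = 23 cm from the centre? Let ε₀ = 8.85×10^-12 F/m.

E ≈ 3.48×10^6 V/m

Take a concentric spherical Gaussian surface of radius r = 23 cm (r > R, so the entire charge is enclosed).
Q_enc = 20.5 μC = 2.05e-5 C.
Gauss's law: E·4πr² = Q_enc/ε₀.
E = |Q_enc|/(4πε₀r²) = (2.05×10^-5)/(4π·8.85×10^-12·(0.23)²) = 3.48×10^6 N/C.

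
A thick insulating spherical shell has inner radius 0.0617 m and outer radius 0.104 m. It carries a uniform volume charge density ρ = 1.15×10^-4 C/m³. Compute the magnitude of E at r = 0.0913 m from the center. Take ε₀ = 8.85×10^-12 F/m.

|E| = 2.73e5 N/C

Take a concentric spherical Gaussian surface of radius r = 0.0913 m (within the shell material, 0.0617 m < r < 0.104 m).
Enclosed charge is the volume from a to r: Q_enc = (4π/3)ρ(r³ − a³) = 2.535×10^-7 C.
By Gauss's law, ∮E·dA = E·4πr² = Q_enc/ε₀.
E = |Q_enc|/(4πε₀r²) = (2.535e-7)/(4π·8.85×10^-12·(0.0913)²) = 2.73e5 N/C.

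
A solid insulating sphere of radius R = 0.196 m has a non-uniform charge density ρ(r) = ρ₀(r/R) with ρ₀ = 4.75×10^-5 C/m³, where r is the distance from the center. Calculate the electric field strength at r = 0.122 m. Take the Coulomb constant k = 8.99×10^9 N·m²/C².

Symmetry ⇒ E = E(r) r̂. Gaussian sphere of radius r = 0.122 m (r < R).
Integrate the density: Q_enc = 4π ∫₀^r ρ₀(r'/R)^1 r'² dr' = 4πρ₀ r^4/(4·R) = 1.687×10^-7 C.
Applying ∮E·dA = Q_enc/ε₀ with Φ = E(4πr²):
E = k|Q_enc|/r² = (8.99×10^9)(1.687×10^-7)/(0.122)² = 1.02×10^5 N/C.

E ≈ 1.02×10^5 N/C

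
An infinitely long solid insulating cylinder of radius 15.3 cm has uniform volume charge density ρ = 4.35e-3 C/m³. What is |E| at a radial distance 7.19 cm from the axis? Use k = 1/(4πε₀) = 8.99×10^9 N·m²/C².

|E| = 1.77×10^7 N/C

By cylindrical symmetry E is radial; use a coaxial Gaussian cylinder of radius 7.19 cm and length L (r < R).
Enclosed charge per unit length: λ_enc = ρ·πr² = (4.35×10^-3)π(0.0719)² = 7.065e-5 C/m.
Gauss's law: E·2πrL = λ_enc L/ε₀.
E = 2k|λ_enc|/r = 2(8.99×10^9)(7.065e-5)/(0.0719) = 1.77e7 N/C.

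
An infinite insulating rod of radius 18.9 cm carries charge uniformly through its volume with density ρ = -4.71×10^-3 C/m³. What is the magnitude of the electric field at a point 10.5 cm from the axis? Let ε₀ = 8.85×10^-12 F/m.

Take a coaxial cylindrical Gaussian surface of radius r = 10.5 cm and length L (r < R).
Charge inside radius r per length L is ρ·πr²·L, so λ_enc = ρπr² = -1.631×10^-4 C/m.
Since E is radial and uniform over the curved surface, Φ = E·2πrL = Q_enc/ε₀ = λ_enc L/ε₀.
E = |λ_enc|/(2πε₀r) = (1.631×10^-4)/(2π·8.85×10^-12·0.105) = 2.79×10^7 N/C.

|E| = 2.79×10^7 V/m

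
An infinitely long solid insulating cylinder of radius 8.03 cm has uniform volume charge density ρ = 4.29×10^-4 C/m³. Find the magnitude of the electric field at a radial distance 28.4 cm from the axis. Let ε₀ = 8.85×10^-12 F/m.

By cylindrical symmetry E is radial; use a coaxial Gaussian cylinder of radius 28.4 cm and length L (r > 8.03 cm, full cross-section enclosed).
λ_enc = ρ·πR² = (4.29×10^-4)π(0.0803)² = 8.69e-6 C/m.
Applying ∮E·dA = Q_enc/ε₀ with the end caps contributing no flux:
E = |λ_enc|/(2πε₀r) = (8.69×10^-6)/(2π·8.85×10^-12·0.284) = 5.50×10^5 N/C.

|E| = 5.50e5 N/C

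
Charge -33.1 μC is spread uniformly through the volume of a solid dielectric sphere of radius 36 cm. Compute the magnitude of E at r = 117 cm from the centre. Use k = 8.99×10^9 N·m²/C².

2.17×10^5 N/C

Take a concentric spherical Gaussian surface of radius r = 117 cm (r > R, so the entire charge is enclosed).
Q_enc = -33.1 μC = -3.31×10^-5 C.
By Gauss's law, ∮E·dA = E·4πr² = Q_enc/ε₀.
E = k|Q_enc|/r² = (8.99×10^9)(3.31×10^-5)/(1.17)² = 2.17×10^5 N/C.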